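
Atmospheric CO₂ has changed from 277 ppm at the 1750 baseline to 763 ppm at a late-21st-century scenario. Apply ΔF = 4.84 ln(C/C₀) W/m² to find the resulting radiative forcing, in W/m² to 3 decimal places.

ΔF = 4.904 W/m²

CO₂: 4.84 × ln(763/277) = 4.84 × ln(2.75451) = 4.84 × 1.01324 = 4.9041 W/m².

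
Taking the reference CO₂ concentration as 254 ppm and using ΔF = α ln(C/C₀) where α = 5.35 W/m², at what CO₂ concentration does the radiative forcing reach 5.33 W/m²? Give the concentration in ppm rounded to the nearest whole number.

C ≈ 688 ppm

Set 5.35 ln(C/254) = 5.33, so ln(C/254) = 5.33/5.35 = 0.99626.
Then C/254 = e^0.99626 = 2.70813, giving C = 254 × 2.70813 = 687.87 ppm.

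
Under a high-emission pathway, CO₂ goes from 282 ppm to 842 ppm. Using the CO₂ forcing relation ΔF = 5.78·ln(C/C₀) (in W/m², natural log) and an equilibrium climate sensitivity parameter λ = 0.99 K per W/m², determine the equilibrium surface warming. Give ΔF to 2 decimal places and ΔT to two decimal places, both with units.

ΔF = 6.32 W/m²; ΔT = 6.26 K

CO₂: 5.78 × ln(842/282) = 5.78 × ln(2.98582) = 5.78 × 1.09387 = 6.3226 W/m².
ΔT = λ ΔF = 0.99 × 6.32 = 6.2568 K.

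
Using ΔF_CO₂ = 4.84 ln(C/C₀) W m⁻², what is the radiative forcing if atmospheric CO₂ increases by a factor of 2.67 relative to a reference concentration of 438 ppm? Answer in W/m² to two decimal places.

ΔF = 4.75 W/m²

Because the forcing depends only on the ratio C/C₀, the initial concentration does not enter.
ΔF = 4.84 × ln(2.67) = 4.84 × 0.98208 = 4.7533 W/m².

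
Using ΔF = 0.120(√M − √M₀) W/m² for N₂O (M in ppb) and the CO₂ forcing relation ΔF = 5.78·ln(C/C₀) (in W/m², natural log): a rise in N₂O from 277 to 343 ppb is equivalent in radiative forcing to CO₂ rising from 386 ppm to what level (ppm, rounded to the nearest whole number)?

N₂O forcing: 0.120 × (√343 − √277) = 0.120 × (18.5203 − 16.6433) = 0.120 × 1.8770 = 0.22524 W/m².
Set 5.78 ln(C/386) = 0.22524: ln(C/386) = 0.22524/5.78 = 0.03897, so C = 386 × e^0.03897 = 386 × 1.03974 = 401.34 ppm.

C ≈ 401 ppm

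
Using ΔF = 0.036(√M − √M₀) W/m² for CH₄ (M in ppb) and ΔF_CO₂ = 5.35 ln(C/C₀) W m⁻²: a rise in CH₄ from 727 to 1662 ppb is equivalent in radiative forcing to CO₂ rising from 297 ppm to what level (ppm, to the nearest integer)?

C ≈ 326 ppm

CH₄ forcing: 0.036 × (√1662 − √727) = 0.036 × (40.7676 − 26.9629) = 0.036 × 13.8047 = 0.49697 W/m².
Set 5.35 ln(C/297) = 0.49697: ln(C/297) = 0.49697/5.35 = 0.09289, so C = 297 × e^0.09289 = 297 × 1.09734 = 325.91 ppm.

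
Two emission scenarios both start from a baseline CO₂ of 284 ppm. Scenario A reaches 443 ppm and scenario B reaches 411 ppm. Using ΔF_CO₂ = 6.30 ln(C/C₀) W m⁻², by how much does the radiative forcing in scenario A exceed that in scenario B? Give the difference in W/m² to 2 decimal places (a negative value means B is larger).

ΔF_A = 6.30 ln(443/284) = 6.30 × 0.44460 = 2.8010 W/m².
ΔF_B = 6.30 ln(411/284) = 6.30 × 0.36962 = 2.3286 W/m².
Difference: 2.8010 − 2.3286 = 0.4724 W/m².
(Equivalently, ΔF_A − ΔF_B = 6.30 ln(443/411) = 6.30 × 0.07498 = 0.4724 W/m².)

ΔF_A − ΔF_B = 0.47 W/m²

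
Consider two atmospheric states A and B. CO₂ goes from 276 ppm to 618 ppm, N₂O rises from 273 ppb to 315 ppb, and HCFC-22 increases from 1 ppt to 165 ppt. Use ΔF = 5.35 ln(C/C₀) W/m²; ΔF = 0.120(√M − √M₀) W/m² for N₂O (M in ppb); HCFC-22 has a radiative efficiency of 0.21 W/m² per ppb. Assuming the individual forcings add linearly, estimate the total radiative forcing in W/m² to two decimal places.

CO₂: 5.35 × ln(618/276) = 5.35 × ln(2.23913) = 5.35 × 0.80609 = 4.3126 W/m².
N₂O: 0.120 × (√315 − √273) = 0.120 × (17.7482 − 16.5227) = 0.120 × 1.2255 = 0.1471 W/m².
HCFC-22: Δ = 165 − 1 = 164 ppt = 0.164 ppb; ΔF = 0.21 × 0.164 = 0.0344 W/m².
Total ΔF = 4.3126 + 0.1471 + 0.0344 = 4.4941 W/m².

ΔF = 4.49 W/m²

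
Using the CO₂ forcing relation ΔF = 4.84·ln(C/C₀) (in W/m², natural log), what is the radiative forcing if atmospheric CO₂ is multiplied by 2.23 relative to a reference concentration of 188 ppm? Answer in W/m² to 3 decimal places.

ΔF = 3.882 W/m²

ΔF = 4.84 × ln(2.23) = 4.84 × 0.80200 = 3.8817 W/m².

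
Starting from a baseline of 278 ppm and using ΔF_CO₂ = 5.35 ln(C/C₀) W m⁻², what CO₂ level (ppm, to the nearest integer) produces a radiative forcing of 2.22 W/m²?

Set 5.35 ln(C/278) = 2.22, so ln(C/278) = 2.22/5.35 = 0.41495.
Then C/278 = e^0.41495 = 1.51430, giving C = 278 × 1.51430 = 420.98 ppm.

C ≈ 421 ppm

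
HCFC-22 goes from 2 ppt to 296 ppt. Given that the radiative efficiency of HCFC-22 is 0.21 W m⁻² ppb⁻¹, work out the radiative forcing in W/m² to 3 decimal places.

HCFC-22: Δ = 296 − 2 = 294 ppt = 0.294 ppb; ΔF = 0.21 × 0.294 = 0.0617 W/m².

ΔF = 0.062 W/m²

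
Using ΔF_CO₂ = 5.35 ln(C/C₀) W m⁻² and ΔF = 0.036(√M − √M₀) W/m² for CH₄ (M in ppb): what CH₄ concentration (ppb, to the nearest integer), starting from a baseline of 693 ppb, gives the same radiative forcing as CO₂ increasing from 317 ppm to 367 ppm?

M ≈ 2313 ppb

CO₂ forcing: 5.35 × ln(367/317) = 5.35 × 0.146460 = 0.78356 W/m².
Set 0.036(√M − √693) = 0.78356: √M = 0.78356/0.036 + √693 = 21.7656 + 26.3249 = 48.0905.
M = (48.0905)² = 2312.70 ppb.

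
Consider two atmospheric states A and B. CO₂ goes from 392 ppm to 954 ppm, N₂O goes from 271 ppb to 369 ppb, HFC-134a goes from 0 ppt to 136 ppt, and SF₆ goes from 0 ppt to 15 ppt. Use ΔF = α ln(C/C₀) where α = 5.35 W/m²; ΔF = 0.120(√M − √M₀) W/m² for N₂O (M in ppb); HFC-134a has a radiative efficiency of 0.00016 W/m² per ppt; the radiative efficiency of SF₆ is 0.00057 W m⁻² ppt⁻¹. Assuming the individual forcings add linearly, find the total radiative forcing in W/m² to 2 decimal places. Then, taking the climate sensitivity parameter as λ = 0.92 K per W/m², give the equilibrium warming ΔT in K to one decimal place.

ΔF = 5.12 W/m²; ΔT = 4.7 K

CO₂: 5.35 × ln(954/392) = 5.35 × ln(2.43367) = 5.35 × 0.88940 = 4.7583 W/m².
N₂O: 0.120 × (√369 − √271) = 0.120 × (19.2094 − 16.4621) = 0.120 × 2.7473 = 0.3297 W/m².
HFC-134a: ΔF = 0.00016 × (136 − 0) = 0.00016 × 136 = 0.0218 W/m².
SF₆: ΔF = 0.00057 × (15 − 0) = 0.00057 × 15 = 0.0086 W/m².
Total ΔF = 4.7583 + 0.3297 + 0.0218 + 0.0086 = 5.1184 W/m².
ΔT = λ ΔF = 0.92 × 5.12 = 4.7104 K.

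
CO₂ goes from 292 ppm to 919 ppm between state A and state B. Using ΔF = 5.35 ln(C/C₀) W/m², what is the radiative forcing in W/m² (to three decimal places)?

CO₂: 5.35 × ln(919/292) = 5.35 × ln(3.14726) = 5.35 × 1.14653 = 6.1339 W/m².

ΔF = 6.134 W/m²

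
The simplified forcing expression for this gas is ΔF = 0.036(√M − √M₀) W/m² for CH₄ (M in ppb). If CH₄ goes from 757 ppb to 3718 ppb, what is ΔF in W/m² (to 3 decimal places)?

ΔF = 1.205 W/m²

CH₄: 0.036 × (√3718 − √757) = 0.036 × (60.9754 − 27.5136) = 0.036 × 33.4618 = 1.2046 W/m².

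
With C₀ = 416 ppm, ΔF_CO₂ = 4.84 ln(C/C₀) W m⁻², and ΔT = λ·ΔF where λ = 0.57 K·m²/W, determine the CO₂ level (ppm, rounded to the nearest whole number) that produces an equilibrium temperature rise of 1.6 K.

Required forcing: ΔF = ΔT/λ = 1.6/0.57 = 2.8070 W/m².
Then ln(C/416) = ΔF/4.84 = 2.8070/4.84 = 0.57996.
So C = 416 × e^0.57996 = 416 × 1.78597 = 742.96 ppm.

C ≈ 743 ppm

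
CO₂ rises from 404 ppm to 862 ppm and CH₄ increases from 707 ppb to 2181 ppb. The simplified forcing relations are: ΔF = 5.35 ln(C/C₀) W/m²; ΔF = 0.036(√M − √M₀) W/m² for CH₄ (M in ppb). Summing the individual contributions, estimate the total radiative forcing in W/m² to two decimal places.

ΔF = 4.78 W/m²

CO₂: 5.35 × ln(862/404) = 5.35 × ln(2.13366) = 5.35 × 0.75784 = 4.0544 W/m².
CH₄: 0.036 × (√2181 − √707) = 0.036 × (46.7012 − 26.5895) = 0.036 × 20.1117 = 0.7240 W/m².
Total ΔF = 4.0544 + 0.7240 = 4.7784 W/m².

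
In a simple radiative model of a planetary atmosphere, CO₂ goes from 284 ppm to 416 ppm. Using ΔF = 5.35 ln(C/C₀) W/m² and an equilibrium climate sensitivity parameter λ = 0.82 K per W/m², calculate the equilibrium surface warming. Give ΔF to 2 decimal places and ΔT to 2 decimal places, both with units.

ΔF = 2.04 W/m²; ΔT = 1.67 K

CO₂: 5.35 × ln(416/284) = 5.35 × ln(1.46479) = 5.35 × 0.38171 = 2.0421 W/m².
ΔT = λ ΔF = 0.82 × 2.04 = 1.6728 K.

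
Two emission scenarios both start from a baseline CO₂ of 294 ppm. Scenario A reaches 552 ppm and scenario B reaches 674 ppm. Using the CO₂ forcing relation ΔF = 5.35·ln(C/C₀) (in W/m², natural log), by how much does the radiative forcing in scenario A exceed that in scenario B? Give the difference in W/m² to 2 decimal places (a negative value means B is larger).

ΔF_A − ΔF_B = -1.07 W/m²

ΔF_A = 5.35 ln(552/294) = 5.35 × 0.62997 = 3.3703 W/m².
ΔF_B = 5.35 ln(674/294) = 5.35 × 0.82965 = 4.4386 W/m².
Difference: 3.3703 − 4.4386 = -1.0683 W/m².
(Equivalently, ΔF_A − ΔF_B = 5.35 ln(552/674) = 5.35 × -0.19968 = -1.0683 W/m².)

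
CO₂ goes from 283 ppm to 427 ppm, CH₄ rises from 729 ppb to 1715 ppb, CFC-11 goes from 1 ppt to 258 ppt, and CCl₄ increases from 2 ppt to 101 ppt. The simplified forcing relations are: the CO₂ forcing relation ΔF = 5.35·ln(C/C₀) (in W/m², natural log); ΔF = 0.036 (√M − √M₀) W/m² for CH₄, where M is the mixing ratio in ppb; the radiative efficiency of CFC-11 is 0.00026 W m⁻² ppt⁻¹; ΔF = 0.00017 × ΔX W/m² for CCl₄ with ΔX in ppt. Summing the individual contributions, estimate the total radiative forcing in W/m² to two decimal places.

CO₂: 5.35 × ln(427/283) = 5.35 × ln(1.50883) = 5.35 × 0.41133 = 2.2006 W/m².
CH₄: 0.036 × (√1715 − √729) = 0.036 × (41.4126 − 27.0000) = 0.036 × 14.4126 = 0.5189 W/m².
CFC-11: ΔF = 0.00026 × (258 − 1) = 0.00026 × 257 = 0.0668 W/m².
CCl₄: ΔF = 0.00017 × (101 − 2) = 0.00017 × 99 = 0.0168 W/m².
Total ΔF = 2.2006 + 0.5189 + 0.0668 + 0.0168 = 2.8031 W/m².

ΔF = 2.80 W/m²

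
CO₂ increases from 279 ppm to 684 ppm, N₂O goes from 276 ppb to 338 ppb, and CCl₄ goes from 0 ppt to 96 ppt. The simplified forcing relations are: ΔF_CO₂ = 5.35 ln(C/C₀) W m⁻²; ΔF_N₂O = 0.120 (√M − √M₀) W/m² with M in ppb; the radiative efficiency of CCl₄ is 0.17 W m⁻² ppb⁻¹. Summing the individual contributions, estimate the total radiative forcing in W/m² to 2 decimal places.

ΔF = 5.03 W/m²

CO₂: 5.35 × ln(684/279) = 5.35 × ln(2.45161) = 5.35 × 0.89674 = 4.7976 W/m².
N₂O: 0.120 × (√338 − √276) = 0.120 × (18.3848 − 16.6132) = 0.120 × 1.7716 = 0.2126 W/m².
CCl₄: Δ = 96 − 0 = 96 ppt = 0.096 ppb; ΔF = 0.17 × 0.096 = 0.0163 W/m².
Total ΔF = 4.7976 + 0.2126 + 0.0163 = 5.0265 W/m².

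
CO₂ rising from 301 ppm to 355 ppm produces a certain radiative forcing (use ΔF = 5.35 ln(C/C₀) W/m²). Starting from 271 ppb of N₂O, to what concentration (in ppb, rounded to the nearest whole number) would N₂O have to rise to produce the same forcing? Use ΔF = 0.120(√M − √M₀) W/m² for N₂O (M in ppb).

M ≈ 567 ppb

CO₂ forcing: 5.35 × ln(355/301) = 5.35 × 0.165008 = 0.88279 W/m².
Set 0.120(√M − √271) = 0.88279: √M = 0.88279/0.120 + √271 = 7.3566 + 16.4621 = 23.8187.
M = (23.8187)² = 567.33 ppb.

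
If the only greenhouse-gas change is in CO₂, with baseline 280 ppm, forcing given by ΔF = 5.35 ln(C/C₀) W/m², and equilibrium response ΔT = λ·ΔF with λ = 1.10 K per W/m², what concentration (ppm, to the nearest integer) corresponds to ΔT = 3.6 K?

C ≈ 516 ppm

Required forcing: ΔF = ΔT/λ = 3.6/1.10 = 3.2727 W/m².
Then ln(C/280) = ΔF/5.35 = 3.2727/5.35 = 0.61172.
So C = 280 × e^0.61172 = 280 × 1.84360 = 516.21 ppm.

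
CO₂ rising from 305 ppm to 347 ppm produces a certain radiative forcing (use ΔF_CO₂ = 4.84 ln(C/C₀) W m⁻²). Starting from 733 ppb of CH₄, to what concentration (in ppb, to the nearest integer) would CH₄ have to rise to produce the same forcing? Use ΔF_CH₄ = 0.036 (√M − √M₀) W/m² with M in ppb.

M ≈ 1973 ppb

CO₂ forcing: 4.84 × ln(347/305) = 4.84 × 0.129013 = 0.62442 W/m².
Set 0.036(√M − √733) = 0.62442: √M = 0.62442/0.036 + √733 = 17.3450 + 27.0740 = 44.4190.
M = (44.4190)² = 1973.05 ppb.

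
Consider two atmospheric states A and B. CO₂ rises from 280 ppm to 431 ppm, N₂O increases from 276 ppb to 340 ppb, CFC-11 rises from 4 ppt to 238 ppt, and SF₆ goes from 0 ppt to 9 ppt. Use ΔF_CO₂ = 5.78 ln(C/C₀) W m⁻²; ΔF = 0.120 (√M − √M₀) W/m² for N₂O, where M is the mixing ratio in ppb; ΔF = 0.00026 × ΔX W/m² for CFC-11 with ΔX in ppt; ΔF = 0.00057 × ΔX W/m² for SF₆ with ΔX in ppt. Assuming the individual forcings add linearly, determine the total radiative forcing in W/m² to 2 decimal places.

CO₂: 5.78 × ln(431/280) = 5.78 × ln(1.53929) = 5.78 × 0.43132 = 2.4930 W/m².
N₂O: 0.120 × (√340 − √276) = 0.120 × (18.4391 − 16.6132) = 0.120 × 1.8259 = 0.2191 W/m².
CFC-11: ΔF = 0.00026 × (238 − 4) = 0.00026 × 234 = 0.0608 W/m².
SF₆: ΔF = 0.00057 × (9 − 0) = 0.00057 × 9 = 0.0051 W/m².
Total ΔF = 2.4930 + 0.2191 + 0.0608 + 0.0051 = 2.7780 W/m².

ΔF = 2.78 W/m²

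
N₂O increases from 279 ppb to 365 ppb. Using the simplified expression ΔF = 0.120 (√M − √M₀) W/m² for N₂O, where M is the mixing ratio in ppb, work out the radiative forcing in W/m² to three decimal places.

N₂O: 0.120 × (√365 − √279) = 0.120 × (19.1050 − 16.7033) = 0.120 × 2.4017 = 0.2882 W/m².

ΔF = 0.288 W/m²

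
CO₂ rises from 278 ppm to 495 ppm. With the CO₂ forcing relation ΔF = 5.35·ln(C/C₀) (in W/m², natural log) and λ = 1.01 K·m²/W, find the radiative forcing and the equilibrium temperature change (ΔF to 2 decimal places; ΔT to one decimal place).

ΔF = 3.09 W/m²; ΔT = 3.1 K

CO₂: 5.35 × ln(495/278) = 5.35 × ln(1.78058) = 5.35 × 0.57694 = 3.0866 W/m².
ΔT = λ ΔF = 1.01 × 3.09 = 3.1209 K.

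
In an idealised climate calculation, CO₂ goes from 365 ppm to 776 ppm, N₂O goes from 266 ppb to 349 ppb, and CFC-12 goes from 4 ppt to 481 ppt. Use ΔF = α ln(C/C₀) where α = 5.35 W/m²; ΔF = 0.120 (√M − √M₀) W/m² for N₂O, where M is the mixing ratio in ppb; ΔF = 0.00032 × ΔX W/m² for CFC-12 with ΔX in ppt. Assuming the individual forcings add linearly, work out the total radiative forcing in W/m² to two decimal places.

CO₂: 5.35 × ln(776/365) = 5.35 × ln(2.12603) = 5.35 × 0.75426 = 4.0353 W/m².
N₂O: 0.120 × (√349 − √266) = 0.120 × (18.6815 − 16.3095) = 0.120 × 2.3720 = 0.2846 W/m².
CFC-12: ΔF = 0.00032 × (481 − 4) = 0.00032 × 477 = 0.1526 W/m².
Total ΔF = 4.0353 + 0.2846 + 0.1526 = 4.4725 W/m².

ΔF = 4.47 W/m²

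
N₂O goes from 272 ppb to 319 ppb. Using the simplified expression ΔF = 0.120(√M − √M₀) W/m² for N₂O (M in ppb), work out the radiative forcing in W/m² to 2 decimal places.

N₂O: 0.120 × (√319 − √272) = 0.120 × (17.8606 − 16.4924) = 0.120 × 1.3682 = 0.1642 W/m².

ΔF = 0.16 W/m²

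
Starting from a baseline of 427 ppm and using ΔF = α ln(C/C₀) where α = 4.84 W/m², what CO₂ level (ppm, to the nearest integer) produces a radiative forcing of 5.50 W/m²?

Set 4.84 ln(C/427) = 5.50, so ln(C/427) = 5.50/4.84 = 1.13636.
Then C/427 = e^1.13636 = 3.11541, giving C = 427 × 3.11541 = 1330.28 ppm.

C ≈ 1330 ppm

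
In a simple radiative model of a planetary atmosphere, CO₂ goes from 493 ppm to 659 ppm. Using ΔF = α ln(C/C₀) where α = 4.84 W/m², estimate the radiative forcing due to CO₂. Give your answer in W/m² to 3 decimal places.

ΔF = 1.405 W/m²

CO₂ absorption bands are partially saturated, so forcing scales with the logarithm of the concentration ratio.
CO₂: 4.84 × ln(659/493) = 4.84 × ln(1.33671) = 4.84 × 0.29021 = 1.4046 W/m².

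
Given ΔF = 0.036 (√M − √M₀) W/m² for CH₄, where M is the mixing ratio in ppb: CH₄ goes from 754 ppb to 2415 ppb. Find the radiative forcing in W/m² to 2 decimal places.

CH₄: 0.036 × (√2415 − √754) = 0.036 × (49.1426 − 27.4591) = 0.036 × 21.6835 = 0.7806 W/m².

ΔF = 0.78 W/m²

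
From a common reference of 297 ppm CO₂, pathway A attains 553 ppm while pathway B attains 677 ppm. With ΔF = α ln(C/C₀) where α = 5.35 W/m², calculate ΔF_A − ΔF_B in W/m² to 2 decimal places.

ΔF_A = 5.35 ln(553/297) = 5.35 × 0.62163 = 3.3257 W/m².
ΔF_B = 5.35 ln(677/297) = 5.35 × 0.82394 = 4.4081 W/m².
Difference: 3.3257 − 4.4081 = -1.0824 W/m².

ΔF_A − ΔF_B = -1.08 W/m²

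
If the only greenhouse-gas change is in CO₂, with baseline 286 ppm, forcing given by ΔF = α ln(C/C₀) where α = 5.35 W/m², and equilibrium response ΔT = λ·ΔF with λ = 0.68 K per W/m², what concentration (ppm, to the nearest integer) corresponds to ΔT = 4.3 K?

C ≈ 933 ppm

Required forcing: ΔF = ΔT/λ = 4.3/0.68 = 6.3235 W/m².
Then ln(C/286) = ΔF/5.35 = 6.3235/5.35 = 1.18196.
So C = 286 × e^1.18196 = 286 × 3.26076 = 932.58 ppm.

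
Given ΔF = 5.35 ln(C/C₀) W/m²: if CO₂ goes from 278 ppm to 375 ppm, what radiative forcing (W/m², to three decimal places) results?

CO₂: 5.35 × ln(375/278) = 5.35 × ln(1.34892) = 5.35 × 0.29930 = 1.6013 W/m².

ΔF = 1.601 W/m²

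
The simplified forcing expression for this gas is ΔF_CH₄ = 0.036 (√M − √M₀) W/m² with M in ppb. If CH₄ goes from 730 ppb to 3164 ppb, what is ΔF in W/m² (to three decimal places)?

CH₄: 0.036 × (√3164 − √730) = 0.036 × (56.2494 − 27.0185) = 0.036 × 29.2309 = 1.0523 W/m².

ΔF = 1.052 W/m²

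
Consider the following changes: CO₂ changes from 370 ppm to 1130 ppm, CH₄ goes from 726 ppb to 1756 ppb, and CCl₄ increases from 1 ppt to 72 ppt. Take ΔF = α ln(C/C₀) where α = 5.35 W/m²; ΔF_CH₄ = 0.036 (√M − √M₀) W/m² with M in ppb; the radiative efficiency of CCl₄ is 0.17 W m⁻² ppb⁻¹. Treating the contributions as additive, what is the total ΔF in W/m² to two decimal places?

ΔF = 6.52 W/m²

CO₂: 5.35 × ln(1130/370) = 5.35 × ln(3.05405) = 5.35 × 1.11647 = 5.9731 W/m².
CH₄: 0.036 × (√1756 − √726) = 0.036 × (41.9047 − 26.9444) = 0.036 × 14.9603 = 0.5386 W/m².
CCl₄: Δ = 72 − 1 = 71 ppt = 0.071 ppb; ΔF = 0.17 × 0.071 = 0.0121 W/m².
Total ΔF = 5.9731 + 0.5386 + 0.0121 = 6.5238 W/m².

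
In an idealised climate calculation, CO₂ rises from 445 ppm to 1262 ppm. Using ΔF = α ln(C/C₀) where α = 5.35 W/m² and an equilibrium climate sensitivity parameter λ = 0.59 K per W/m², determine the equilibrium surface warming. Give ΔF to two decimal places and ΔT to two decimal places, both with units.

ΔF = 5.58 W/m²; ΔT = 3.29 K

CO₂: 5.35 × ln(1262/445) = 5.35 × ln(2.83596) = 5.35 × 1.04238 = 5.5767 W/m².
ΔT = λ ΔF = 0.59 × 5.58 = 3.2922 K.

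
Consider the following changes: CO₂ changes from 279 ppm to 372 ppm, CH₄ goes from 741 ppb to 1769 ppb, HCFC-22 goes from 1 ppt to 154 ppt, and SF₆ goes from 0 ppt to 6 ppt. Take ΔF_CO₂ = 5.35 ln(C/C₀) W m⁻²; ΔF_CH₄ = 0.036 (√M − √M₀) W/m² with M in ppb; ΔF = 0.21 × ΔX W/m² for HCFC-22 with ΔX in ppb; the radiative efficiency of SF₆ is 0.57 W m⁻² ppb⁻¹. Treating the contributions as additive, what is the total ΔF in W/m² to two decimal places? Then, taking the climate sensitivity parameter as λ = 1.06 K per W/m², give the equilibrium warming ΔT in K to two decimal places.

ΔF = 2.11 W/m²; ΔT = 2.24 K

CO₂: 5.35 × ln(372/279) = 5.35 × ln(1.33333) = 5.35 × 0.28768 = 1.5391 W/m².
CH₄: 0.036 × (√1769 − √741) = 0.036 × (42.0595 − 27.2213) = 0.036 × 14.8382 = 0.5342 W/m².
HCFC-22: Δ = 154 − 1 = 153 ppt = 0.153 ppb; ΔF = 0.21 × 0.153 = 0.0321 W/m².
SF₆: Δ = 6 − 0 = 6 ppt = 0.006 ppb; ΔF = 0.57 × 0.006 = 0.0034 W/m².
Total ΔF = 1.5391 + 0.5342 + 0.0321 + 0.0034 = 2.1088 W/m².
ΔT = λ ΔF = 1.06 × 2.11 = 2.2366 K.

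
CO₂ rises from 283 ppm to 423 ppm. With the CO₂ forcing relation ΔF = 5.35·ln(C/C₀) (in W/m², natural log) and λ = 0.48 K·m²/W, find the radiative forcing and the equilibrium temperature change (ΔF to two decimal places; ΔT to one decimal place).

CO₂: 5.35 × ln(423/283) = 5.35 × ln(1.49470) = 5.35 × 0.40193 = 2.1503 W/m².
ΔT = λ ΔF = 0.48 × 2.15 = 1.0320 K.

ΔF = 2.15 W/m²; ΔT = 1.0 K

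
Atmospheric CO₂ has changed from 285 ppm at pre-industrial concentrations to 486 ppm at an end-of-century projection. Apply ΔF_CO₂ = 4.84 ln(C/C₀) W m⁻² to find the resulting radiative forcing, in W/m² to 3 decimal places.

ΔF = 2.583 W/m²

CO₂: 4.84 × ln(486/285) = 4.84 × ln(1.70526) = 4.84 × 0.53372 = 2.5832 W/m².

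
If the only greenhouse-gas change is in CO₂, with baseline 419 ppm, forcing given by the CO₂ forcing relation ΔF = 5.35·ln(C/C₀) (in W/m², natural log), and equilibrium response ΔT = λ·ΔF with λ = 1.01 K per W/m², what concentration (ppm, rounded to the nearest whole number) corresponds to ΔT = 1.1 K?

Required forcing: ΔF = ΔT/λ = 1.1/1.01 = 1.0891 W/m².
Then ln(C/419) = ΔF/5.35 = 1.0891/5.35 = 0.20357.
So C = 419 × e^0.20357 = 419 × 1.22577 = 513.60 ppm.

C ≈ 514 ppm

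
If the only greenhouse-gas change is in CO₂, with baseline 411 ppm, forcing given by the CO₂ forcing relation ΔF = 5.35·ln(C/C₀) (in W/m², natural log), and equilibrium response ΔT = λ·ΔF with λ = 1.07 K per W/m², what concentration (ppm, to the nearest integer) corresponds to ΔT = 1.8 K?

Required forcing: ΔF = ΔT/λ = 1.8/1.07 = 1.6822 W/m².
Then ln(C/411) = ΔF/5.35 = 1.6822/5.35 = 0.31443.
So C = 411 × e^0.31443 = 411 × 1.36948 = 562.86 ppm.

C ≈ 563 ppm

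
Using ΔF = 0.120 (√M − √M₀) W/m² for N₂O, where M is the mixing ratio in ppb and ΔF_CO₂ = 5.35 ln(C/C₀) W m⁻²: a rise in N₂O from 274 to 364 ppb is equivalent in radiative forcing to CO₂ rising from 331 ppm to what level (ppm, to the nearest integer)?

C ≈ 350 ppm

N₂O forcing: 0.120 × (√364 − √274) = 0.120 × (19.0788 − 16.5529) = 0.120 × 2.5259 = 0.30311 W/m².
Set 5.35 ln(C/331) = 0.30311: ln(C/331) = 0.30311/5.35 = 0.05666, so C = 331 × e^0.05666 = 331 × 1.05830 = 350.30 ppm.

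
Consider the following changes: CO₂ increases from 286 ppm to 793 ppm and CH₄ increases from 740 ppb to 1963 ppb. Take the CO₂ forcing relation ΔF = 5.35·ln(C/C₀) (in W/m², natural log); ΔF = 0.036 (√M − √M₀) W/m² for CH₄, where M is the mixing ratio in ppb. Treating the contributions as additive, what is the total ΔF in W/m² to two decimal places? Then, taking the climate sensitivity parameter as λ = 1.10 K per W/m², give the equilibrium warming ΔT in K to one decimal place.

ΔF = 6.07 W/m²; ΔT = 6.7 K

CO₂: 5.35 × ln(793/286) = 5.35 × ln(2.77273) = 5.35 × 1.01983 = 5.4561 W/m².
CH₄: 0.036 × (√1963 − √740) = 0.036 × (44.3058 − 27.2029) = 0.036 × 17.1029 = 0.6157 W/m².
Total ΔF = 5.4561 + 0.6157 = 6.0718 W/m².
ΔT = λ ΔF = 1.10 × 6.07 = 6.6770 K.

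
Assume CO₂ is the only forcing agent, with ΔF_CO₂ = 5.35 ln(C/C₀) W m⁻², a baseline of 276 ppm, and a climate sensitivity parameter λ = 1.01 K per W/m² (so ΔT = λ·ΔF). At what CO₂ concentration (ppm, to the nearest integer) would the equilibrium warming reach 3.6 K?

Required forcing: ΔF = ΔT/λ = 3.6/1.01 = 3.5644 W/m².
Then ln(C/276) = ΔF/5.35 = 3.5644/5.35 = 0.66624.
So C = 276 × e^0.66624 = 276 × 1.94690 = 537.34 ppm.

C ≈ 537 ppm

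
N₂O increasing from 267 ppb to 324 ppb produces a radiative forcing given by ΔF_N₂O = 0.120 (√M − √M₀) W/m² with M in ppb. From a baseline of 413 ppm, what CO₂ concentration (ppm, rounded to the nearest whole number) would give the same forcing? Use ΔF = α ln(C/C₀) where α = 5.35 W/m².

N₂O forcing: 0.120 × (√324 − √267) = 0.120 × (18.0000 − 16.3401) = 0.120 × 1.6599 = 0.19919 W/m².
Set 5.35 ln(C/413) = 0.19919: ln(C/413) = 0.19919/5.35 = 0.03723, so C = 413 × e^0.03723 = 413 × 1.03793 = 428.67 ppm.

C ≈ 429 ppm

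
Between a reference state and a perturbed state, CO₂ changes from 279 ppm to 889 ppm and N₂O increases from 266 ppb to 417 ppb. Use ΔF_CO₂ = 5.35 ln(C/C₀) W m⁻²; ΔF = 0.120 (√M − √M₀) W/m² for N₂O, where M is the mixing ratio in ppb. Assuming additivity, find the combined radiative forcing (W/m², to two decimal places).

ΔF = 6.69 W/m²

CO₂: 5.35 × ln(889/279) = 5.35 × ln(3.18638) = 5.35 × 1.15889 = 6.2001 W/m².
N₂O: 0.120 × (√417 − √266) = 0.120 × (20.4206 − 16.3095) = 0.120 × 4.1111 = 0.4933 W/m².
Total ΔF = 6.2001 + 0.4933 = 6.6934 W/m².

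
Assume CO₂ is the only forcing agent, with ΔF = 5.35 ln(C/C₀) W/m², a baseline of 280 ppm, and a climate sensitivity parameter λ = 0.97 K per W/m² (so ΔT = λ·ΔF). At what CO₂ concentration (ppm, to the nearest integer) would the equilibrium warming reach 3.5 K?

Required forcing: ΔF = ΔT/λ = 3.5/0.97 = 3.6082 W/m².
Then ln(C/280) = ΔF/5.35 = 3.6082/5.35 = 0.67443.
So C = 280 × e^0.67443 = 280 × 1.96291 = 549.61 ppm.

C ≈ 550 ppm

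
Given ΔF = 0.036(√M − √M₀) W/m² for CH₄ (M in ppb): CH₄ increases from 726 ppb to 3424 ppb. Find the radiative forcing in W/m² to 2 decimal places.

CH₄: 0.036 × (√3424 − √726) = 0.036 × (58.5150 − 26.9444) = 0.036 × 31.5706 = 1.1365 W/m².

ΔF = 1.14 W/m²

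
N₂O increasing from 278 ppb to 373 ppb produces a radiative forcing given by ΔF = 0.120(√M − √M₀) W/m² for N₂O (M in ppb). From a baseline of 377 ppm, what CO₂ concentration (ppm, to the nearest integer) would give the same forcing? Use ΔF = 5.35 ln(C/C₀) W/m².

N₂O forcing: 0.120 × (√373 − √278) = 0.120 × (19.3132 − 16.6733) = 0.120 × 2.6399 = 0.31679 W/m².
Set 5.35 ln(C/377) = 0.31679: ln(C/377) = 0.31679/5.35 = 0.05921, so C = 377 × e^0.05921 = 377 × 1.06100 = 400.00 ppm.

C ≈ 400 ppm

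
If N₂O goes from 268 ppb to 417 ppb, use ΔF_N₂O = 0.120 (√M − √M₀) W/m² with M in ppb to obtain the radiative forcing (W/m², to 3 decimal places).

N₂O: 0.120 × (√417 − √268) = 0.120 × (20.4206 − 16.3707) = 0.120 × 4.0499 = 0.4860 W/m².

ΔF = 0.486 W/m²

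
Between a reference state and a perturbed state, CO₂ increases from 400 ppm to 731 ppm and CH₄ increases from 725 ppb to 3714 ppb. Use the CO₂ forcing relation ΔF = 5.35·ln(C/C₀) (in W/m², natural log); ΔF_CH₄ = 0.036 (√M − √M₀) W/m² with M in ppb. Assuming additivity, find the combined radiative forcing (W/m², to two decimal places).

ΔF = 4.45 W/m²

CO₂: 5.35 × ln(731/400) = 5.35 × ln(1.82750) = 5.35 × 0.60295 = 3.2258 W/m².
CH₄: 0.036 × (√3714 − √725) = 0.036 × (60.9426 − 26.9258) = 0.036 × 34.0168 = 1.2246 W/m².
Total ΔF = 3.2258 + 1.2246 = 4.4504 W/m².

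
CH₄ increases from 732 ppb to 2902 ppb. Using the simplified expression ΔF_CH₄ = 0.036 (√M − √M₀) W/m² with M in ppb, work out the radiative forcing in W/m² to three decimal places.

ΔF = 0.965 W/m²

CH₄: 0.036 × (√2902 − √732) = 0.036 × (53.8702 − 27.0555) = 0.036 × 26.8147 = 0.9653 W/m².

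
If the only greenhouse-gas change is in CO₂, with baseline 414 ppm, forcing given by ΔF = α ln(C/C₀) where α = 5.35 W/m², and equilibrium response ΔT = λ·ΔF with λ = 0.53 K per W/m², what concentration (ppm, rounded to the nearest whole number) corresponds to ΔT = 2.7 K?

C ≈ 1073 ppm

Required forcing: ΔF = ΔT/λ = 2.7/0.53 = 5.0943 W/m².
Then ln(C/414) = ΔF/5.35 = 5.0943/5.35 = 0.95221.
So C = 414 × e^0.95221 = 414 × 2.59143 = 1072.85 ppm.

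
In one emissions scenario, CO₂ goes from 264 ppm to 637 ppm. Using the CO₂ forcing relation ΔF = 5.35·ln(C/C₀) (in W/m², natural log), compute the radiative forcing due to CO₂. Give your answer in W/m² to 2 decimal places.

ΔF = 4.71 W/m²

CO₂ absorption bands are partially saturated, so forcing scales with the logarithm of the concentration ratio.
CO₂: 5.35 × ln(637/264) = 5.35 × ln(2.41288) = 5.35 × 0.88082 = 4.7124 W/m².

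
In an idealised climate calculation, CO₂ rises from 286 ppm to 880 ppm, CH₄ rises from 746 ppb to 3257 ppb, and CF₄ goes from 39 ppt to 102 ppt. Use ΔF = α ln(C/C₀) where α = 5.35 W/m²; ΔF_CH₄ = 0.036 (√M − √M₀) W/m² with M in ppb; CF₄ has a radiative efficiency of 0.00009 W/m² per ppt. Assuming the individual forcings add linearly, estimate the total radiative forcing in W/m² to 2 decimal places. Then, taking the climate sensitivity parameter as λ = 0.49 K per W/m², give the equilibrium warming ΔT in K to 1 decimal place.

CO₂: 5.35 × ln(880/286) = 5.35 × ln(3.07692) = 5.35 × 1.12393 = 6.0130 W/m².
CH₄: 0.036 × (√3257 − √746) = 0.036 × (57.0701 − 27.3130) = 0.036 × 29.7571 = 1.0713 W/m².
CF₄: ΔF = 0.00009 × (102 − 39) = 0.00009 × 63 = 0.0057 W/m².
Total ΔF = 6.0130 + 1.0713 + 0.0057 = 7.0900 W/m².
ΔT = λ ΔF = 0.49 × 7.09 = 3.4741 K.

ΔF = 7.09 W/m²; ΔT = 3.5 K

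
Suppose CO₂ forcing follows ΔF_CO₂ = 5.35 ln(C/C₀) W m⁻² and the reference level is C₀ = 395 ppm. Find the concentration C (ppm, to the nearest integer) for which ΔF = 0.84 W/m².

Set 5.35 ln(C/395) = 0.84, so ln(C/395) = 0.84/5.35 = 0.15701.
Then C/395 = e^0.15701 = 1.17001, giving C = 395 × 1.17001 = 462.15 ppm.

C ≈ 462 ppm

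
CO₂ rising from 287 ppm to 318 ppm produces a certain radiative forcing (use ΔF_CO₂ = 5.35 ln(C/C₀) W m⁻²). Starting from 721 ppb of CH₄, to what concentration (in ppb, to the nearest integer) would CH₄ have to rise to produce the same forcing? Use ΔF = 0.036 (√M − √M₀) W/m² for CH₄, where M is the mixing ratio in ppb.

M ≈ 1772 ppb

CO₂ forcing: 5.35 × ln(318/287) = 5.35 × 0.102569 = 0.54874 W/m².
Set 0.036(√M − √721) = 0.54874: √M = 0.54874/0.036 + √721 = 15.2428 + 26.8514 = 42.0942.
M = (42.0942)² = 1771.92 ppb.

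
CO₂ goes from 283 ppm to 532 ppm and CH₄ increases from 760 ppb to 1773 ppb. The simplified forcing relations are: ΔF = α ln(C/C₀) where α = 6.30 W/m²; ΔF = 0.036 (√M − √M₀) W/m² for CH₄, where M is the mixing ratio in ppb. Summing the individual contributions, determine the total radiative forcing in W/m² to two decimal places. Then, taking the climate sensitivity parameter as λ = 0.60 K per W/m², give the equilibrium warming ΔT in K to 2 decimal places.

ΔF = 4.50 W/m²; ΔT = 2.70 K

CO₂: 6.30 × ln(532/283) = 6.30 × ln(1.87986) = 6.30 × 0.63120 = 3.9766 W/m².
CH₄: 0.036 × (√1773 − √760) = 0.036 × (42.1070 − 27.5681) = 0.036 × 14.5389 = 0.5234 W/m².
Total ΔF = 3.9766 + 0.5234 = 4.5000 W/m².
ΔT = λ ΔF = 0.60 × 4.50 = 2.7000 K.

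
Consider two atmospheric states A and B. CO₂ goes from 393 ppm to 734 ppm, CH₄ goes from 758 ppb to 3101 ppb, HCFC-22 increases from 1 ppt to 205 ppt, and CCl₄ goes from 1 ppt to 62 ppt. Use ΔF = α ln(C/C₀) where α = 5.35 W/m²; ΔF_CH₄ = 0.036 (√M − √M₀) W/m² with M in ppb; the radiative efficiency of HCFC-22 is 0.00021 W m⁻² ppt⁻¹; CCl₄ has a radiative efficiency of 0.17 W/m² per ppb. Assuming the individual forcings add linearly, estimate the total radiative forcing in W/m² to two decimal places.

CO₂: 5.35 × ln(734/393) = 5.35 × ln(1.86768) = 5.35 × 0.62470 = 3.3421 W/m².
CH₄: 0.036 × (√3101 − √758) = 0.036 × (55.6866 − 27.5318) = 0.036 × 28.1548 = 1.0136 W/m².
HCFC-22: ΔF = 0.00021 × (205 − 1) = 0.00021 × 204 = 0.0428 W/m².
CCl₄: Δ = 62 − 1 = 61 ppt = 0.061 ppb; ΔF = 0.17 × 0.061 = 0.0104 W/m².
Total ΔF = 3.3421 + 1.0136 + 0.0428 + 0.0104 = 4.4089 W/m².

ΔF = 4.41 W/m²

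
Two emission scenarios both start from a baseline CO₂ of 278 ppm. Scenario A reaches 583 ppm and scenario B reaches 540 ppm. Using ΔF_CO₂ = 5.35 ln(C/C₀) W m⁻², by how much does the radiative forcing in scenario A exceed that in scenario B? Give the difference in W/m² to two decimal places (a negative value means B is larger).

ΔF_A − ΔF_B = 0.41 W/m²

ΔF_A = 5.35 ln(583/278) = 5.35 × 0.74057 = 3.9620 W/m².
ΔF_B = 5.35 ln(540/278) = 5.35 × 0.66395 = 3.5521 W/m².
Difference: 3.9620 − 3.5521 = 0.4099 W/m².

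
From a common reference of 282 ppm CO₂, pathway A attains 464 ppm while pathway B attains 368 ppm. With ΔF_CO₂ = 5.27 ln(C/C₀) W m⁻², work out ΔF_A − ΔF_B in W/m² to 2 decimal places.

ΔF_A = 5.27 ln(464/282) = 5.27 × 0.49798 = 2.6244 W/m².
ΔF_B = 5.27 ln(368/282) = 5.27 × 0.26618 = 1.4028 W/m².
Difference: 2.6244 − 1.4028 = 1.2216 W/m².
(Equivalently, ΔF_A − ΔF_B = 5.27 ln(464/368) = 5.27 × 0.23180 = 1.2216 W/m².)

ΔF_A − ΔF_B = 1.22 W/m²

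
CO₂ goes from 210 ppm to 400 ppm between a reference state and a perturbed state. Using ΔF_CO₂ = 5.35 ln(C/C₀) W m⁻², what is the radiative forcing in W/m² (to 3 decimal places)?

ΔF = 3.447 W/m²

CO₂: 5.35 × ln(400/210) = 5.35 × ln(1.90476) = 5.35 × 0.64436 = 3.4473 W/m².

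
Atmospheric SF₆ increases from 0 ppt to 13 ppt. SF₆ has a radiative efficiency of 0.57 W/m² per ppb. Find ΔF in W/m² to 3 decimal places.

ΔF = 0.007 W/m²

SF₆: Δ = 13 − 0 = 13 ppt = 0.013 ppb; ΔF = 0.57 × 0.013 = 0.0074 W/m².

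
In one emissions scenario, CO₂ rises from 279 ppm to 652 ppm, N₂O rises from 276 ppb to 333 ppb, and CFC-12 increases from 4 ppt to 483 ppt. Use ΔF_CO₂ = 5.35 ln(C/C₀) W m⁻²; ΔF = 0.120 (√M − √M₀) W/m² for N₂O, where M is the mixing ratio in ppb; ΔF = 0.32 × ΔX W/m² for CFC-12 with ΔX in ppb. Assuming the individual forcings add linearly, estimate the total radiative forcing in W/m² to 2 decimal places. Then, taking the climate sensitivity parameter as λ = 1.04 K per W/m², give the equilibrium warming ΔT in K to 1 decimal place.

ΔF = 4.89 W/m²; ΔT = 5.1 K

CO₂: 5.35 × ln(652/279) = 5.35 × ln(2.33692) = 5.35 × 0.84883 = 4.5412 W/m².
N₂O: 0.120 × (√333 − √276) = 0.120 × (18.2483 − 16.6132) = 0.120 × 1.6351 = 0.1962 W/m².
CFC-12: Δ = 483 − 4 = 479 ppt = 0.479 ppb; ΔF = 0.32 × 0.479 = 0.1533 W/m².
Total ΔF = 4.5412 + 0.1962 + 0.1533 = 4.8907 W/m².
ΔT = λ ΔF = 1.04 × 4.89 = 5.0856 K.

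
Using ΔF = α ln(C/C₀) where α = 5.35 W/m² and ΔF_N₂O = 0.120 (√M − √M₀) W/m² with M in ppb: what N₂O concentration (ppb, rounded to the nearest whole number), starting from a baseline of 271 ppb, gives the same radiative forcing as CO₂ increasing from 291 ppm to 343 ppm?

M ≈ 566 ppb

CO₂ forcing: 5.35 × ln(343/291) = 5.35 × 0.164407 = 0.87958 W/m².
Set 0.120(√M − √271) = 0.87958: √M = 0.87958/0.120 + √271 = 7.3298 + 16.4621 = 23.7919.
M = (23.7919)² = 566.05 ppb.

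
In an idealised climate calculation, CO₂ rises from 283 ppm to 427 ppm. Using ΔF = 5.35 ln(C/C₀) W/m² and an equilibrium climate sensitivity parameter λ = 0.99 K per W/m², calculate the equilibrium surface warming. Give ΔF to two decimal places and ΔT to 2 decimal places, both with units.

CO₂: 5.35 × ln(427/283) = 5.35 × ln(1.50883) = 5.35 × 0.41133 = 2.2006 W/m².
ΔT = λ ΔF = 0.99 × 2.20 = 2.1780 K.

ΔF = 2.20 W/m²; ΔT = 2.18 K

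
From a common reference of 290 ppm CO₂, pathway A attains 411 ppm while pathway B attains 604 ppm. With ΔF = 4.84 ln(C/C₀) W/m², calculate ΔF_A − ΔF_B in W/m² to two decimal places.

ΔF_A = 4.84 ln(411/290) = 4.84 × 0.34871 = 1.6878 W/m².
ΔF_B = 4.84 ln(604/290) = 4.84 × 0.73369 = 3.5511 W/m².
Difference: 1.6878 − 3.5511 = -1.8633 W/m².

ΔF_A − ΔF_B = -1.86 W/m²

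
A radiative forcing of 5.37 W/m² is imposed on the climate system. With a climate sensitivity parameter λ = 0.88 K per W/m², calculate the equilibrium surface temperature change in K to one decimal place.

ΔT = 4.7 K

ΔT = λ ΔF = 0.88 × 5.37 = 4.7256 K.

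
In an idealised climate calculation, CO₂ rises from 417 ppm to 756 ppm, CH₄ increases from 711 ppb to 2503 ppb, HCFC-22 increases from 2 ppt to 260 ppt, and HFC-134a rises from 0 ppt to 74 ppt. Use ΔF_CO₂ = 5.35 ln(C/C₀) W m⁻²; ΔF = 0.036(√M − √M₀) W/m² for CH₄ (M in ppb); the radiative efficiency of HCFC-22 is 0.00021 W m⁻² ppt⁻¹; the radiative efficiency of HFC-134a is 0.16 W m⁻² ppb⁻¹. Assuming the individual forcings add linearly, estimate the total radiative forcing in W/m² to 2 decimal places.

CO₂: 5.35 × ln(756/417) = 5.35 × ln(1.81295) = 5.35 × 0.59496 = 3.1830 W/m².
CH₄: 0.036 × (√2503 − √711) = 0.036 × (50.0300 − 26.6646) = 0.036 × 23.3654 = 0.8412 W/m².
HCFC-22: ΔF = 0.00021 × (260 − 2) = 0.00021 × 258 = 0.0542 W/m².
HFC-134a: Δ = 74 − 0 = 74 ppt = 0.074 ppb; ΔF = 0.16 × 0.074 = 0.0118 W/m².
Total ΔF = 3.1830 + 0.8412 + 0.0542 + 0.0118 = 4.0902 W/m².

ΔF = 4.09 W/m²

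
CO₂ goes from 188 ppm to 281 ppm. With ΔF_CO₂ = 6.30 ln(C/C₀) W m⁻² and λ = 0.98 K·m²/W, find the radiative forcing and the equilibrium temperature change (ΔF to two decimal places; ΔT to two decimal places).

CO₂: 6.30 × ln(281/188) = 6.30 × ln(1.49468) = 6.30 × 0.40191 = 2.5320 W/m².
ΔT = λ ΔF = 0.98 × 2.53 = 2.4794 K.

ΔF = 2.53 W/m²; ΔT = 2.48 K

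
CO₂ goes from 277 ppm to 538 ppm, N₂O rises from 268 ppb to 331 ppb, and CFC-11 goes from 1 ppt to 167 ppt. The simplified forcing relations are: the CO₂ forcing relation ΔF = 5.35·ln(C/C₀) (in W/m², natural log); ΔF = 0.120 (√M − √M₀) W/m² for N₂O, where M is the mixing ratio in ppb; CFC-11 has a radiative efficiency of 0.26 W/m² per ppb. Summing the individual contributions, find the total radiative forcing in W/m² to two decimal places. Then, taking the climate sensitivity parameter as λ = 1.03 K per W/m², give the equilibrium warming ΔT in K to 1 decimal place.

CO₂: 5.35 × ln(538/277) = 5.35 × ln(1.94224) = 5.35 × 0.66384 = 3.5515 W/m².
N₂O: 0.120 × (√331 − √268) = 0.120 × (18.1934 − 16.3707) = 0.120 × 1.8227 = 0.2187 W/m².
CFC-11: Δ = 167 − 1 = 166 ppt = 0.166 ppb; ΔF = 0.26 × 0.166 = 0.0432 W/m².
Total ΔF = 3.5515 + 0.2187 + 0.0432 = 3.8134 W/m².
ΔT = λ ΔF = 1.03 × 3.81 = 3.9243 K.

ΔF = 3.81 W/m²; ΔT = 3.9 K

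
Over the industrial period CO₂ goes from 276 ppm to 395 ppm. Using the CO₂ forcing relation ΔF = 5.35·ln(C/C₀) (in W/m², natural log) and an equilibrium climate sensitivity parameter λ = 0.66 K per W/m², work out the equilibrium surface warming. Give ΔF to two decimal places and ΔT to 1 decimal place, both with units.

ΔF = 1.92 W/m²; ΔT = 1.3 K

CO₂: 5.35 × ln(395/276) = 5.35 × ln(1.43116) = 5.35 × 0.35849 = 1.9179 W/m².
ΔT = λ ΔF = 0.66 × 1.92 = 1.2672 K.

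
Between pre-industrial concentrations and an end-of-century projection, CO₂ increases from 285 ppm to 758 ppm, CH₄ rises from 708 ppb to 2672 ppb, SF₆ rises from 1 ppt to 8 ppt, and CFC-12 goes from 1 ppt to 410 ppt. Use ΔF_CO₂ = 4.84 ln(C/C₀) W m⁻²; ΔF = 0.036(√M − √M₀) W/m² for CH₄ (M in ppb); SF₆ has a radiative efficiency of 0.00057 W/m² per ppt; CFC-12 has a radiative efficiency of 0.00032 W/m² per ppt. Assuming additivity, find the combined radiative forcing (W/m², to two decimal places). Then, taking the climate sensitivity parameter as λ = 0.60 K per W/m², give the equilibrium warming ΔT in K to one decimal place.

CO₂: 4.84 × ln(758/285) = 4.84 × ln(2.65965) = 4.84 × 0.97819 = 4.7344 W/m².
CH₄: 0.036 × (√2672 − √708) = 0.036 × (51.6914 − 26.6083) = 0.036 × 25.0831 = 0.9030 W/m².
SF₆: ΔF = 0.00057 × (8 − 1) = 0.00057 × 7 = 0.0040 W/m².
CFC-12: ΔF = 0.00032 × (410 − 1) = 0.00032 × 409 = 0.1309 W/m².
Total ΔF = 4.7344 + 0.9030 + 0.0040 + 0.1309 = 5.7723 W/m².
ΔT = λ ΔF = 0.60 × 5.77 = 3.4620 K.

ΔF = 5.77 W/m²; ΔT = 3.5 K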